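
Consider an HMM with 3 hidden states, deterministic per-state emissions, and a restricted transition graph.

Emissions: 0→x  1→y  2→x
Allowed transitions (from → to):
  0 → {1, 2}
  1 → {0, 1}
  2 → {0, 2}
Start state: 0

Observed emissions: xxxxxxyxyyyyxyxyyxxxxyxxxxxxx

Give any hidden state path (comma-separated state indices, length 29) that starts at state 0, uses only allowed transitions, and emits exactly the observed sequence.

  [0] x  {0,2}  => 0  start
  [1] x  {0,2}  => 2  0->2 ok
  [2] x  {0,2}  => 2  2->2 ok
  [3] x  {0,2}  => 2  2->2 ok
  [4] x  {0,2}  => 2  2->2 ok
  [5] x  {0,2}  => 0  2->0 ok
  [6] y  {1}  => 1  0->1 ok
  [7] x  {0,2}  => 0  1->0 ok
  [8] y  {1}  => 1  0->1 ok
  [9] y  {1}  => 1  1->1 ok
  [10] y  {1}  => 1  1->1 ok
  [11] y  {1}  => 1  1->1 ok
  [12] x  {0,2}  => 0  1->0 ok
  [13] y  {1}  => 1  0->1 ok
  [14] x  {0,2}  => 0  1->0 ok
  [15] y  {1}  => 1  0->1 ok
  [16] y  {1}  => 1  1->1 ok
  [17] x  {0,2}  => 0  1->0 ok
  [18] x  {0,2}  => 2  0->2 ok
  [19] x  {0,2}  => 2  2->2 ok
  [20] x  {0,2}  => 0  2->0 ok
  [21] y  {1}  => 1  0->1 ok
  [22] x  {0,2}  => 0  1->0 ok
  [23] x  {0,2}  => 2  0->2 ok
  [24] x  {0,2}  => 0  2->0 ok
  [25] x  {0,2}  => 2  0->2 ok
  [26] x  {0,2}  => 2  2->2 ok
  [27] x  {0,2}  => 2  2->2 ok
  [28] x  {0,2}  => 2  2->2 ok

0,2,2,2,2,0,1,0,1,1,1,1,0,1,0,1,1,0,2,2,0,1,0,2,0,2,2,2,2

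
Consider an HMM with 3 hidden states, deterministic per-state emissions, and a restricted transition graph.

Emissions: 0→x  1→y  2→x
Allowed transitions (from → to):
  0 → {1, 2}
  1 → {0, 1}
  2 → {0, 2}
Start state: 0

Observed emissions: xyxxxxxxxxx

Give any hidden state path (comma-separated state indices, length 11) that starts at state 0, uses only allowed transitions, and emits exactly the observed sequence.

  pos 0: x in {0,2}, choose 0; start
  pos 1: y in {1}, choose 1; 0->1 ok
  pos 2: x in {0,2}, choose 0; 1->0 ok
  pos 3: x in {0,2}, choose 2; 0->2 ok
  pos 4: x in {0,2}, choose 2; 2->2 ok
  pos 5: x in {0,2}, choose 0; 2->0 ok
  pos 6: x in {0,2}, choose 2; 0->2 ok
  pos 7: x in {0,2}, choose 0; 2->0 ok
  pos 8: x in {0,2}, choose 2; 0->2 ok
  pos 9: x in {0,2}, choose 0; 2->0 ok
  pos 10: x in {0,2}, choose 2; 0->2 ok

0,1,0,2,2,0,2,0,2,0,2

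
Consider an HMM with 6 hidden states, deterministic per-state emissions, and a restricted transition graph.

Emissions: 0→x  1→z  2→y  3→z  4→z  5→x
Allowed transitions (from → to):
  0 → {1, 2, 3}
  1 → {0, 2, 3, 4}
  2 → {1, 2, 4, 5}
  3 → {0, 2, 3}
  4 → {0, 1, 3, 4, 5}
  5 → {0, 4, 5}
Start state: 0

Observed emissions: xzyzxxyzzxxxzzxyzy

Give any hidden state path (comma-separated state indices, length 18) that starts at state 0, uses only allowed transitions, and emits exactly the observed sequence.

0,1,2,4,5,0,2,1,4,5,5,0,3,3,0,2,1,2

  pos 0: x in {0,5}, choose 0; start
  pos 1: z in {1,3,4}, choose 1; 0->1 ok
  pos 2: y in {2}, choose 2; 1->2 ok
  pos 3: z in {1,3,4}, choose 4; 2->4 ok
  pos 4: x in {0,5}, choose 5; 4->5 ok
  pos 5: x in {0,5}, choose 0; 5->0 ok
  pos 6: y in {2}, choose 2; 0->2 ok
  pos 7: z in {1,3,4}, choose 1; 2->1 ok
  pos 8: z in {1,3,4}, choose 4; 1->4 ok
  pos 9: x in {0,5}, choose 5; 4->5 ok
  pos 10: x in {0,5}, choose 5; 5->5 ok
  pos 11: x in {0,5}, choose 0; 5->0 ok
  pos 12: z in {1,3,4}, choose 3; 0->3 ok
  pos 13: z in {1,3,4}, choose 3; 3->3 ok
  pos 14: x in {0,5}, choose 0; 3->0 ok
  pos 15: y in {2}, choose 2; 0->2 ok
  pos 16: z in {1,3,4}, choose 1; 2->1 ok
  pos 17: y in {2}, choose 2; 1->2 ok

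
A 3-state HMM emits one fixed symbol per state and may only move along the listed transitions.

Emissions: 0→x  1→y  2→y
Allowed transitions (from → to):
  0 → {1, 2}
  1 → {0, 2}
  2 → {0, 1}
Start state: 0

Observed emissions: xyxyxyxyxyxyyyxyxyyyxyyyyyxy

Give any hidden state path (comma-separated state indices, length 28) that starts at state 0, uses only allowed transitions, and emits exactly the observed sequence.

  t0 'x' -> {0}, take 0 (start)
  t1 'y' -> {1,2}, take 1 (0->1 ok)
  t2 'x' -> {0}, take 0 (1->0 ok)
  t3 'y' -> {1,2}, take 1 (0->1 ok)
  t4 'x' -> {0}, take 0 (1->0 ok)
  t5 'y' -> {1,2}, take 1 (0->1 ok)
  t6 'x' -> {0}, take 0 (1->0 ok)
  t7 'y' -> {1,2}, take 1 (0->1 ok)
  t8 'x' -> {0}, take 0 (1->0 ok)
  t9 'y' -> {1,2}, take 2 (0->2 ok)
  t10 'x' -> {0}, take 0 (2->0 ok)
  t11 'y' -> {1,2}, take 2 (0->2 ok)
  t12 'y' -> {1,2}, take 1 (2->1 ok)
  t13 'y' -> {1,2}, take 2 (1->2 ok)
  t14 'x' -> {0}, take 0 (2->0 ok)
  t15 'y' -> {1,2}, take 2 (0->2 ok)
  t16 'x' -> {0}, take 0 (2->0 ok)
  t17 'y' -> {1,2}, take 1 (0->1 ok)
  t18 'y' -> {1,2}, take 2 (1->2 ok)
  t19 'y' -> {1,2}, take 1 (2->1 ok)
  t20 'x' -> {0}, take 0 (1->0 ok)
  t21 'y' -> {1,2}, take 1 (0->1 ok)
  t22 'y' -> {1,2}, take 2 (1->2 ok)
  t23 'y' -> {1,2}, take 1 (2->1 ok)
  t24 'y' -> {1,2}, take 2 (1->2 ok)
  t25 'y' -> {1,2}, take 1 (2->1 ok)
  t26 'x' -> {0}, take 0 (1->0 ok)
  t27 'y' -> {1,2}, take 2 (0->2 ok)

0,1,0,1,0,1,0,1,0,2,0,2,1,2,0,2,0,1,2,1,0,1,2,1,2,1,0,2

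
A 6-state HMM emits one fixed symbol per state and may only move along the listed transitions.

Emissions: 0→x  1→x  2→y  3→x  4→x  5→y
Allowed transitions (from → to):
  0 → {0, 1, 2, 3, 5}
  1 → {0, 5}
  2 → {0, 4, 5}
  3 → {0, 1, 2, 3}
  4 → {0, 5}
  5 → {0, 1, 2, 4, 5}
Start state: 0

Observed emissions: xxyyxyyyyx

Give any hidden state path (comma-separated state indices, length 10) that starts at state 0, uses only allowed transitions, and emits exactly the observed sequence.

  pos 0: x in {0,1,3,4}, choose 0; start
  pos 1: x in {0,1,3,4}, choose 1; 0->1 ok
  pos 2: y in {2,5}, choose 5; 1->5 ok
  pos 3: y in {2,5}, choose 2; 5->2 ok
  pos 4: x in {0,1,3,4}, choose 4; 2->4 ok
  pos 5: y in {2,5}, choose 5; 4->5 ok
  pos 6: y in {2,5}, choose 2; 5->2 ok
  pos 7: y in {2,5}, choose 5; 2->5 ok
  pos 8: y in {2,5}, choose 5; 5->5 ok
  pos 9: x in {0,1,3,4}, choose 4; 5->4 ok

0,1,5,2,4,5,2,5,5,4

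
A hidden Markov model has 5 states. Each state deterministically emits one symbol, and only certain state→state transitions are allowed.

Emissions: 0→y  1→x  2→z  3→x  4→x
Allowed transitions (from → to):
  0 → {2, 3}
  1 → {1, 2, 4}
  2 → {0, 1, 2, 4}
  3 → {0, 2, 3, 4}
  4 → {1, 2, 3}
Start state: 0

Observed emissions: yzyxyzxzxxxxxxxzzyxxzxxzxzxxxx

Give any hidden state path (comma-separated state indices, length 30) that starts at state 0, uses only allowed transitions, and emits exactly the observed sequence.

  [0] y  {0}  => 0  start
  [1] z  {2}  => 2  0->2 ok
  [2] y  {0}  => 0  2->0 ok
  [3] x  {1,3,4}  => 3  0->3 ok
  [4] y  {0}  => 0  3->0 ok
  [5] z  {2}  => 2  0->2 ok
  [6] x  {1,3,4}  => 1  2->1 ok
  [7] z  {2}  => 2  1->2 ok
  [8] x  {1,3,4}  => 1  2->1 ok
  [9] x  {1,3,4}  => 4  1->4 ok
  [10] x  {1,3,4}  => 1  4->1 ok
  [11] x  {1,3,4}  => 1  1->1 ok
  [12] x  {1,3,4}  => 4  1->4 ok
  [13] x  {1,3,4}  => 1  4->1 ok
  [14] x  {1,3,4}  => 1  1->1 ok
  [15] z  {2}  => 2  1->2 ok
  [16] z  {2}  => 2  2->2 ok
  [17] y  {0}  => 0  2->0 ok
  [18] x  {1,3,4}  => 3  0->3 ok
  [19] x  {1,3,4}  => 4  3->4 ok
  [20] z  {2}  => 2  4->2 ok
  [21] x  {1,3,4}  => 4  2->4 ok
  [22] x  {1,3,4}  => 1  4->1 ok
  [23] z  {2}  => 2  1->2 ok
  [24] x  {1,3,4}  => 4  2->4 ok
  [25] z  {2}  => 2  4->2 ok
  [26] x  {1,3,4}  => 1  2->1 ok
  [27] x  {1,3,4}  => 4  1->4 ok
  [28] x  {1,3,4}  => 1  4->1 ok
  [29] x  {1,3,4}  => 1  1->1 ok

0,2,0,3,0,2,1,2,1,4,1,1,4,1,1,2,2,0,3,4,2,4,1,2,4,2,1,4,1,1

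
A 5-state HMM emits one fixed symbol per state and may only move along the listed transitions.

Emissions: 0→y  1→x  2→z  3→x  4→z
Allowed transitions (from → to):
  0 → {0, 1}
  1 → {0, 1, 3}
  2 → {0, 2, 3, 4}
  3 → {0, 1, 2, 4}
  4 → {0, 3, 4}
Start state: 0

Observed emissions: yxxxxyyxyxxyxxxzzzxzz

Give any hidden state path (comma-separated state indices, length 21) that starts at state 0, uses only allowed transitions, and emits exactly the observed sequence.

0,1,3,1,1,0,0,1,0,1,3,0,1,1,3,4,4,4,3,2,2

  t0 'y' -> {0}, take 0 (start)
  t1 'x' -> {1,3}, take 1 (0->1 ok)
  t2 'x' -> {1,3}, take 3 (1->3 ok)
  t3 'x' -> {1,3}, take 1 (3->1 ok)
  t4 'x' -> {1,3}, take 1 (1->1 ok)
  t5 'y' -> {0}, take 0 (1->0 ok)
  t6 'y' -> {0}, take 0 (0->0 ok)
  t7 'x' -> {1,3}, take 1 (0->1 ok)
  t8 'y' -> {0}, take 0 (1->0 ok)
  t9 'x' -> {1,3}, take 1 (0->1 ok)
  t10 'x' -> {1,3}, take 3 (1->3 ok)
  t11 'y' -> {0}, take 0 (3->0 ok)
  t12 'x' -> {1,3}, take 1 (0->1 ok)
  t13 'x' -> {1,3}, take 1 (1->1 ok)
  t14 'x' -> {1,3}, take 3 (1->3 ok)
  t15 'z' -> {2,4}, take 4 (3->4 ok)
  t16 'z' -> {2,4}, take 4 (4->4 ok)
  t17 'z' -> {2,4}, take 4 (4->4 ok)
  t18 'x' -> {1,3}, take 3 (4->3 ok)
  t19 'z' -> {2,4}, take 2 (3->2 ok)
  t20 'z' -> {2,4}, take 2 (2->2 ok)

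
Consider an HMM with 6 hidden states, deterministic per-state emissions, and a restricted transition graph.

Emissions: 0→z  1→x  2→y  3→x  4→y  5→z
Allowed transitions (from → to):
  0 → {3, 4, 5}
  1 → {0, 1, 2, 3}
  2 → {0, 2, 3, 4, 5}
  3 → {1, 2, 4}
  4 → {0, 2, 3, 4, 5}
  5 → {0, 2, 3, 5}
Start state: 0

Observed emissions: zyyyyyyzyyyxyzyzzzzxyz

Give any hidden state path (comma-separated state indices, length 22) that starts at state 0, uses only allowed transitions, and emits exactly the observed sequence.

0,4,4,2,2,2,4,0,4,2,2,3,4,5,2,5,0,5,0,3,4,0

  0: obs=z cand={0,5} pick 0 [start]
  1: obs=y cand={2,4} pick 4 [0->4 ok]
  2: obs=y cand={2,4} pick 4 [4->4 ok]
  3: obs=y cand={2,4} pick 2 [4->2 ok]
  4: obs=y cand={2,4} pick 2 [2->2 ok]
  5: obs=y cand={2,4} pick 2 [2->2 ok]
  6: obs=y cand={2,4} pick 4 [2->4 ok]
  7: obs=z cand={0,5} pick 0 [4->0 ok]
  8: obs=y cand={2,4} pick 4 [0->4 ok]
  9: obs=y cand={2,4} pick 2 [4->2 ok]
  10: obs=y cand={2,4} pick 2 [2->2 ok]
  11: obs=x cand={1,3} pick 3 [2->3 ok]
  12: obs=y cand={2,4} pick 4 [3->4 ok]
  13: obs=z cand={0,5} pick 5 [4->5 ok]
  14: obs=y cand={2,4} pick 2 [5->2 ok]
  15: obs=z cand={0,5} pick 5 [2->5 ok]
  16: obs=z cand={0,5} pick 0 [5->0 ok]
  17: obs=z cand={0,5} pick 5 [0->5 ok]
  18: obs=z cand={0,5} pick 0 [5->0 ok]
  19: obs=x cand={1,3} pick 3 [0->3 ok]
  20: obs=y cand={2,4} pick 4 [3->4 ok]
  21: obs=z cand={0,5} pick 0 [4->0 ok]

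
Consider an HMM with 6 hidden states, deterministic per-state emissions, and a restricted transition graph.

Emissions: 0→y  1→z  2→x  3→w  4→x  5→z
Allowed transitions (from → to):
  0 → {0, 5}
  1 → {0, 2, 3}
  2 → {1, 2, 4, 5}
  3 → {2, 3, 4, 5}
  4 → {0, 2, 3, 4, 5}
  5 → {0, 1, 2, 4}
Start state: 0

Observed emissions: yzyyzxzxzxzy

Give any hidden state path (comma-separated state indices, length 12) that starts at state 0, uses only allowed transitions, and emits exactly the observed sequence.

  t0 'y' -> {0}, take 0 (start)
  t1 'z' -> {1,5}, take 5 (0->5 ok)
  t2 'y' -> {0}, take 0 (5->0 ok)
  t3 'y' -> {0}, take 0 (0->0 ok)
  t4 'z' -> {1,5}, take 5 (0->5 ok)
  t5 'x' -> {2,4}, take 2 (5->2 ok)
  t6 'z' -> {1,5}, take 1 (2->1 ok)
  t7 'x' -> {2,4}, take 2 (1->2 ok)
  t8 'z' -> {1,5}, take 5 (2->5 ok)
  t9 'x' -> {2,4}, take 2 (5->2 ok)
  t10 'z' -> {1,5}, take 5 (2->5 ok)
  t11 'y' -> {0}, take 0 (5->0 ok)

0,5,0,0,5,2,1,2,5,2,5,0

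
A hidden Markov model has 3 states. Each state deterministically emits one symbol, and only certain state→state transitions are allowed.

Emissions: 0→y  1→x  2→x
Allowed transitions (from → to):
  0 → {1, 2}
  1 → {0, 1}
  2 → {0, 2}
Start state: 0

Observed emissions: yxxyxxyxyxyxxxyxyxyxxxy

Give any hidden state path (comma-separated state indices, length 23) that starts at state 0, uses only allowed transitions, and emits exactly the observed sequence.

  0: obs=y cand={0} pick 0 [start]
  1: obs=x cand={1,2} pick 2 [0->2 ok]
  2: obs=x cand={1,2} pick 2 [2->2 ok]
  3: obs=y cand={0} pick 0 [2->0 ok]
  4: obs=x cand={1,2} pick 1 [0->1 ok]
  5: obs=x cand={1,2} pick 1 [1->1 ok]
  6: obs=y cand={0} pick 0 [1->0 ok]
  7: obs=x cand={1,2} pick 2 [0->2 ok]
  8: obs=y cand={0} pick 0 [2->0 ok]
  9: obs=x cand={1,2} pick 2 [0->2 ok]
  10: obs=y cand={0} pick 0 [2->0 ok]
  11: obs=x cand={1,2} pick 1 [0->1 ok]
  12: obs=x cand={1,2} pick 1 [1->1 ok]
  13: obs=x cand={1,2} pick 1 [1->1 ok]
  14: obs=y cand={0} pick 0 [1->0 ok]
  15: obs=x cand={1,2} pick 2 [0->2 ok]
  16: obs=y cand={0} pick 0 [2->0 ok]
  17: obs=x cand={1,2} pick 2 [0->2 ok]
  18: obs=y cand={0} pick 0 [2->0 ok]
  19: obs=x cand={1,2} pick 2 [0->2 ok]
  20: obs=x cand={1,2} pick 2 [2->2 ok]
  21: obs=x cand={1,2} pick 2 [2->2 ok]
  22: obs=y cand={0} pick 0 [2->0 ok]

0,2,2,0,1,1,0,2,0,2,0,1,1,1,0,2,0,2,0,2,2,2,0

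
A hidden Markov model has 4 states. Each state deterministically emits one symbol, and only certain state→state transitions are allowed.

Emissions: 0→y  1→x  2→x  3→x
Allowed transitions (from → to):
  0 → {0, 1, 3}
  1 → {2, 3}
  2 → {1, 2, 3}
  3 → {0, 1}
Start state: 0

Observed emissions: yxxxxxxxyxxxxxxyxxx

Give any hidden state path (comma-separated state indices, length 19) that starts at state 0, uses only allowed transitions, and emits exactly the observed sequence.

0,1,2,3,1,3,1,3,0,1,3,1,2,1,3,0,1,3,1

  pos 0: y in {0}, choose 0; start
  pos 1: x in {1,2,3}, choose 1; 0->1 ok
  pos 2: x in {1,2,3}, choose 2; 1->2 ok
  pos 3: x in {1,2,3}, choose 3; 2->3 ok
  pos 4: x in {1,2,3}, choose 1; 3->1 ok
  pos 5: x in {1,2,3}, choose 3; 1->3 ok
  pos 6: x in {1,2,3}, choose 1; 3->1 ok
  pos 7: x in {1,2,3}, choose 3; 1->3 ok
  pos 8: y in {0}, choose 0; 3->0 ok
  pos 9: x in {1,2,3}, choose 1; 0->1 ok
  pos 10: x in {1,2,3}, choose 3; 1->3 ok
  pos 11: x in {1,2,3}, choose 1; 3->1 ok
  pos 12: x in {1,2,3}, choose 2; 1->2 ok
  pos 13: x in {1,2,3}, choose 1; 2->1 ok
  pos 14: x in {1,2,3}, choose 3; 1->3 ok
  pos 15: y in {0}, choose 0; 3->0 ok
  pos 16: x in {1,2,3}, choose 1; 0->1 ok
  pos 17: x in {1,2,3}, choose 3; 1->3 ok
  pos 18: x in {1,2,3}, choose 1; 3->1 ok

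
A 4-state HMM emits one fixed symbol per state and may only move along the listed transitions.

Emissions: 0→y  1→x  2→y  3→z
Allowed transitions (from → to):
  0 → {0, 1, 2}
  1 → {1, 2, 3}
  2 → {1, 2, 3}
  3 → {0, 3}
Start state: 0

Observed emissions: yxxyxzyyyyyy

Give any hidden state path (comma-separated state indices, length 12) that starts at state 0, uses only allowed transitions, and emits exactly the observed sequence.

  [0] y  {0,2}  => 0  start
  [1] x  {1}  => 1  0->1 ok
  [2] x  {1}  => 1  1->1 ok
  [3] y  {0,2}  => 2  1->2 ok
  [4] x  {1}  => 1  2->1 ok
  [5] z  {3}  => 3  1->3 ok
  [6] y  {0,2}  => 0  3->0 ok
  [7] y  {0,2}  => 0  0->0 ok
  [8] y  {0,2}  => 0  0->0 ok
  [9] y  {0,2}  => 0  0->0 ok
  [10] y  {0,2}  => 0  0->0 ok
  [11] y  {0,2}  => 2  0->2 ok

0,1,1,2,1,3,0,0,0,0,0,2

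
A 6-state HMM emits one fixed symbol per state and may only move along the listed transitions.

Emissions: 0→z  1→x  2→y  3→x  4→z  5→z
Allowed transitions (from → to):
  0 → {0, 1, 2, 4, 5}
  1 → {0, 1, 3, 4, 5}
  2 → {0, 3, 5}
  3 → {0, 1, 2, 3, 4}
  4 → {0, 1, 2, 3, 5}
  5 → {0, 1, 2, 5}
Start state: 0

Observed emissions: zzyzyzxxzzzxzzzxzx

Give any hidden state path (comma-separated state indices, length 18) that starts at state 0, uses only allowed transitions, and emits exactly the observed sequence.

  [0] z  {0,4,5}  => 0  start
  [1] z  {0,4,5}  => 5  0->5 ok
  [2] y  {2}  => 2  5->2 ok
  [3] z  {0,4,5}  => 0  2->0 ok
  [4] y  {2}  => 2  0->2 ok
  [5] z  {0,4,5}  => 5  2->5 ok
  [6] x  {1,3}  => 1  5->1 ok
  [7] x  {1,3}  => 3  1->3 ok
  [8] z  {0,4,5}  => 4  3->4 ok
  [9] z  {0,4,5}  => 0  4->0 ok
  [10] z  {0,4,5}  => 4  0->4 ok
  [11] x  {1,3}  => 1  4->1 ok
  [12] z  {0,4,5}  => 5  1->5 ok
  [13] z  {0,4,5}  => 5  5->5 ok
  [14] z  {0,4,5}  => 0  5->0 ok
  [15] x  {1,3}  => 1  0->1 ok
  [16] z  {0,4,5}  => 0  1->0 ok
  [17] x  {1,3}  => 1  0->1 ok

0,5,2,0,2,5,1,3,4,0,4,1,5,5,0,1,0,1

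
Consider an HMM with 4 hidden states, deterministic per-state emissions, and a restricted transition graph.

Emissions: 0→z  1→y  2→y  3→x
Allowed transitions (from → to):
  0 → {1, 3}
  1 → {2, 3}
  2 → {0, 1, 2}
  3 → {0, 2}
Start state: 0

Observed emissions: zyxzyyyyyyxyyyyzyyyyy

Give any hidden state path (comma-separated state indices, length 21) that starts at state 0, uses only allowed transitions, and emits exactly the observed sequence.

0,1,3,0,1,2,2,1,2,1,3,2,2,2,2,0,1,2,1,2,2

  [0] z  {0}  => 0  start
  [1] y  {1,2}  => 1  0->1 ok
  [2] x  {3}  => 3  1->3 ok
  [3] z  {0}  => 0  3->0 ok
  [4] y  {1,2}  => 1  0->1 ok
  [5] y  {1,2}  => 2  1->2 ok
  [6] y  {1,2}  => 2  2->2 ok
  [7] y  {1,2}  => 1  2->1 ok
  [8] y  {1,2}  => 2  1->2 ok
  [9] y  {1,2}  => 1  2->1 ok
  [10] x  {3}  => 3  1->3 ok
  [11] y  {1,2}  => 2  3->2 ok
  [12] y  {1,2}  => 2  2->2 ok
  [13] y  {1,2}  => 2  2->2 ok
  [14] y  {1,2}  => 2  2->2 ok
  [15] z  {0}  => 0  2->0 ok
  [16] y  {1,2}  => 1  0->1 ok
  [17] y  {1,2}  => 2  1->2 ok
  [18] y  {1,2}  => 1  2->1 ok
  [19] y  {1,2}  => 2  1->2 ok
  [20] y  {1,2}  => 2  2->2 ok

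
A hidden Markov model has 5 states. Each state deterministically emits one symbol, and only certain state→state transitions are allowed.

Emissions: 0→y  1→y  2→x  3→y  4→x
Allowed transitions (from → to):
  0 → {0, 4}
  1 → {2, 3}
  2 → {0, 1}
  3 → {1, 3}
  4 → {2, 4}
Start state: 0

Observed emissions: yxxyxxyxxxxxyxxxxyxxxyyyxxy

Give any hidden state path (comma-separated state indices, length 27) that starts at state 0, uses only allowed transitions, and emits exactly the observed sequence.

0,4,2,0,4,2,0,4,4,4,4,2,0,4,4,4,2,0,4,4,2,0,0,0,4,2,0

  0: obs=y cand={0,1,3} pick 0 [start]
  1: obs=x cand={2,4} pick 4 [0->4 ok]
  2: obs=x cand={2,4} pick 2 [4->2 ok]
  3: obs=y cand={0,1,3} pick 0 [2->0 ok]
  4: obs=x cand={2,4} pick 4 [0->4 ok]
  5: obs=x cand={2,4} pick 2 [4->2 ok]
  6: obs=y cand={0,1,3} pick 0 [2->0 ok]
  7: obs=x cand={2,4} pick 4 [0->4 ok]
  8: obs=x cand={2,4} pick 4 [4->4 ok]
  9: obs=x cand={2,4} pick 4 [4->4 ok]
  10: obs=x cand={2,4} pick 4 [4->4 ok]
  11: obs=x cand={2,4} pick 2 [4->2 ok]
  12: obs=y cand={0,1,3} pick 0 [2->0 ok]
  13: obs=x cand={2,4} pick 4 [0->4 ok]
  14: obs=x cand={2,4} pick 4 [4->4 ok]
  15: obs=x cand={2,4} pick 4 [4->4 ok]
  16: obs=x cand={2,4} pick 2 [4->2 ok]
  17: obs=y cand={0,1,3} pick 0 [2->0 ok]
  18: obs=x cand={2,4} pick 4 [0->4 ok]
  19: obs=x cand={2,4} pick 4 [4->4 ok]
  20: obs=x cand={2,4} pick 2 [4->2 ok]
  21: obs=y cand={0,1,3} pick 0 [2->0 ok]
  22: obs=y cand={0,1,3} pick 0 [0->0 ok]
  23: obs=y cand={0,1,3} pick 0 [0->0 ok]
  24: obs=x cand={2,4} pick 4 [0->4 ok]
  25: obs=x cand={2,4} pick 2 [4->2 ok]
  26: obs=y cand={0,1,3} pick 0 [2->0 ok]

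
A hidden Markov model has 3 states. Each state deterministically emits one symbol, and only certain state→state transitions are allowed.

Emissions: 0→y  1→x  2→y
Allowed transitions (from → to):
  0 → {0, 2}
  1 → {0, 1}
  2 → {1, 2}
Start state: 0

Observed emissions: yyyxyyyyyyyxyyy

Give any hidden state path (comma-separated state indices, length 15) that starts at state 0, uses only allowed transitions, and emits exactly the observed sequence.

0,0,2,1,0,0,0,0,2,2,2,1,0,2,2

  [0] y  {0,2}  => 0  start
  [1] y  {0,2}  => 0  0->0 ok
  [2] y  {0,2}  => 2  0->2 ok
  [3] x  {1}  => 1  2->1 ok
  [4] y  {0,2}  => 0  1->0 ok
  [5] y  {0,2}  => 0  0->0 ok
  [6] y  {0,2}  => 0  0->0 ok
  [7] y  {0,2}  => 0  0->0 ok
  [8] y  {0,2}  => 2  0->2 ok
  [9] y  {0,2}  => 2  2->2 ok
  [10] y  {0,2}  => 2  2->2 ok
  [11] x  {1}  => 1  2->1 ok
  [12] y  {0,2}  => 0  1->0 ok
  [13] y  {0,2}  => 2  0->2 ok
  [14] y  {0,2}  => 2  2->2 ok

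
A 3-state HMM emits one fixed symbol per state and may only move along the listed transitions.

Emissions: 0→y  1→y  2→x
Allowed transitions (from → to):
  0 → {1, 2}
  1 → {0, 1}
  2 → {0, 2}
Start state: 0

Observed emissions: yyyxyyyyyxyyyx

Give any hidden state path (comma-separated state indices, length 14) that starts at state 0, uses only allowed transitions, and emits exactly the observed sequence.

0,1,0,2,0,1,1,1,0,2,0,1,0,2

  t0 'y' -> {0,1}, take 0 (start)
  t1 'y' -> {0,1}, take 1 (0->1 ok)
  t2 'y' -> {0,1}, take 0 (1->0 ok)
  t3 'x' -> {2}, take 2 (0->2 ok)
  t4 'y' -> {0,1}, take 0 (2->0 ok)
  t5 'y' -> {0,1}, take 1 (0->1 ok)
  t6 'y' -> {0,1}, take 1 (1->1 ok)
  t7 'y' -> {0,1}, take 1 (1->1 ok)
  t8 'y' -> {0,1}, take 0 (1->0 ok)
  t9 'x' -> {2}, take 2 (0->2 ok)
  t10 'y' -> {0,1}, take 0 (2->0 ok)
  t11 'y' -> {0,1}, take 1 (0->1 ok)
  t12 'y' -> {0,1}, take 0 (1->0 ok)
  t13 'x' -> {2}, take 2 (0->2 ok)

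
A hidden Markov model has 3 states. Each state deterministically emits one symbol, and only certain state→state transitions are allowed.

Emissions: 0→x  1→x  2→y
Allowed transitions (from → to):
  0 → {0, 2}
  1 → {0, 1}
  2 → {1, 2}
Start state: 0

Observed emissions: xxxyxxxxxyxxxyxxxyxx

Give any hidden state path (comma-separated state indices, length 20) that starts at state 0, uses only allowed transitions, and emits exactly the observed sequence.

0,0,0,2,1,1,1,0,0,2,1,1,0,2,1,0,0,2,1,1

  t0 'x' -> {0,1}, take 0 (start)
  t1 'x' -> {0,1}, take 0 (0->0 ok)
  t2 'x' -> {0,1}, take 0 (0->0 ok)
  t3 'y' -> {2}, take 2 (0->2 ok)
  t4 'x' -> {0,1}, take 1 (2->1 ok)
  t5 'x' -> {0,1}, take 1 (1->1 ok)
  t6 'x' -> {0,1}, take 1 (1->1 ok)
  t7 'x' -> {0,1}, take 0 (1->0 ok)
  t8 'x' -> {0,1}, take 0 (0->0 ok)
  t9 'y' -> {2}, take 2 (0->2 ok)
  t10 'x' -> {0,1}, take 1 (2->1 ok)
  t11 'x' -> {0,1}, take 1 (1->1 ok)
  t12 'x' -> {0,1}, take 0 (1->0 ok)
  t13 'y' -> {2}, take 2 (0->2 ok)
  t14 'x' -> {0,1}, take 1 (2->1 ok)
  t15 'x' -> {0,1}, take 0 (1->0 ok)
  t16 'x' -> {0,1}, take 0 (0->0 ok)
  t17 'y' -> {2}, take 2 (0->2 ok)
  t18 'x' -> {0,1}, take 1 (2->1 ok)
  t19 'x' -> {0,1}, take 1 (1->1 ok)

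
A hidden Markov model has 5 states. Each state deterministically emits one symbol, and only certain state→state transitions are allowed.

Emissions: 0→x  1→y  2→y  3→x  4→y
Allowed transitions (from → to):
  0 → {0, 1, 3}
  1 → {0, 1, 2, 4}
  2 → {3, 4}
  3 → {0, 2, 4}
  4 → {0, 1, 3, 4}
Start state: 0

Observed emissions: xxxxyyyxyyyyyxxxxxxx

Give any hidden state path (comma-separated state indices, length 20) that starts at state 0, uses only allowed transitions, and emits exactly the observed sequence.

  t0 'x' -> {0,3}, take 0 (start)
  t1 'x' -> {0,3}, take 3 (0->3 ok)
  t2 'x' -> {0,3}, take 0 (3->0 ok)
  t3 'x' -> {0,3}, take 0 (0->0 ok)
  t4 'y' -> {1,2,4}, take 1 (0->1 ok)
  t5 'y' -> {1,2,4}, take 1 (1->1 ok)
  t6 'y' -> {1,2,4}, take 1 (1->1 ok)
  t7 'x' -> {0,3}, take 0 (1->0 ok)
  t8 'y' -> {1,2,4}, take 1 (0->1 ok)
  t9 'y' -> {1,2,4}, take 2 (1->2 ok)
  t10 'y' -> {1,2,4}, take 4 (2->4 ok)
  t11 'y' -> {1,2,4}, take 4 (4->4 ok)
  t12 'y' -> {1,2,4}, take 1 (4->1 ok)
  t13 'x' -> {0,3}, take 0 (1->0 ok)
  t14 'x' -> {0,3}, take 0 (0->0 ok)
  t15 'x' -> {0,3}, take 3 (0->3 ok)
  t16 'x' -> {0,3}, take 0 (3->0 ok)
  t17 'x' -> {0,3}, take 3 (0->3 ok)
  t18 'x' -> {0,3}, take 0 (3->0 ok)
  t19 'x' -> {0,3}, take 3 (0->3 ok)

0,3,0,0,1,1,1,0,1,2,4,4,1,0,0,3,0,3,0,3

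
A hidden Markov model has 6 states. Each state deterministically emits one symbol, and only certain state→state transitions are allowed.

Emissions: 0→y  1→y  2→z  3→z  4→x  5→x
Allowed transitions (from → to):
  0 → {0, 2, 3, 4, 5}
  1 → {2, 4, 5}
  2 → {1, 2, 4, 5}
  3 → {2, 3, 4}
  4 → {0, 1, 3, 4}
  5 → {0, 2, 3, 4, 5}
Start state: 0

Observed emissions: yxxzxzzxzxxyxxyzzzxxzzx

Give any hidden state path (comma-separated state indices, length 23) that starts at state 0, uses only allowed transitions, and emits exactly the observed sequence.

  pos 0: y in {0,1}, choose 0; start
  pos 1: x in {4,5}, choose 5; 0->5 ok
  pos 2: x in {4,5}, choose 5; 5->5 ok
  pos 3: z in {2,3}, choose 2; 5->2 ok
  pos 4: x in {4,5}, choose 5; 2->5 ok
  pos 5: z in {2,3}, choose 2; 5->2 ok
  pos 6: z in {2,3}, choose 2; 2->2 ok
  pos 7: x in {4,5}, choose 5; 2->5 ok
  pos 8: z in {2,3}, choose 2; 5->2 ok
  pos 9: x in {4,5}, choose 5; 2->5 ok
  pos 10: x in {4,5}, choose 4; 5->4 ok
  pos 11: y in {0,1}, choose 1; 4->1 ok
  pos 12: x in {4,5}, choose 5; 1->5 ok
  pos 13: x in {4,5}, choose 5; 5->5 ok
  pos 14: y in {0,1}, choose 0; 5->0 ok
  pos 15: z in {2,3}, choose 3; 0->3 ok
  pos 16: z in {2,3}, choose 3; 3->3 ok
  pos 17: z in {2,3}, choose 3; 3->3 ok
  pos 18: x in {4,5}, choose 4; 3->4 ok
  pos 19: x in {4,5}, choose 4; 4->4 ok
  pos 20: z in {2,3}, choose 3; 4->3 ok
  pos 21: z in {2,3}, choose 2; 3->2 ok
  pos 22: x in {4,5}, choose 4; 2->4 ok

0,5,5,2,5,2,2,5,2,5,4,1,5,5,0,3,3,3,4,4,3,2,4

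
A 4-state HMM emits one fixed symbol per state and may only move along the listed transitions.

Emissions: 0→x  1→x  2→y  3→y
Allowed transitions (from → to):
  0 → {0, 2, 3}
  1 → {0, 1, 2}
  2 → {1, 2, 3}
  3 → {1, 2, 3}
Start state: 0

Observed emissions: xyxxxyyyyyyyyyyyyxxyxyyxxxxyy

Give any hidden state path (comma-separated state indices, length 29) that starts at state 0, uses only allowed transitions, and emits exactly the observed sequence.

0,3,1,1,0,2,2,2,2,2,2,2,3,3,3,2,2,1,0,2,1,2,3,1,0,0,0,3,3

  0: obs=x cand={0,1} pick 0 [start]
  1: obs=y cand={2,3} pick 3 [0->3 ok]
  2: obs=x cand={0,1} pick 1 [3->1 ok]
  3: obs=x cand={0,1} pick 1 [1->1 ok]
  4: obs=x cand={0,1} pick 0 [1->0 ok]
  5: obs=y cand={2,3} pick 2 [0->2 ok]
  6: obs=y cand={2,3} pick 2 [2->2 ok]
  7: obs=y cand={2,3} pick 2 [2->2 ok]
  8: obs=y cand={2,3} pick 2 [2->2 ok]
  9: obs=y cand={2,3} pick 2 [2->2 ok]
  10: obs=y cand={2,3} pick 2 [2->2 ok]
  11: obs=y cand={2,3} pick 2 [2->2 ok]
  12: obs=y cand={2,3} pick 3 [2->3 ok]
  13: obs=y cand={2,3} pick 3 [3->3 ok]
  14: obs=y cand={2,3} pick 3 [3->3 ok]
  15: obs=y cand={2,3} pick 2 [3->2 ok]
  16: obs=y cand={2,3} pick 2 [2->2 ok]
  17: obs=x cand={0,1} pick 1 [2->1 ok]
  18: obs=x cand={0,1} pick 0 [1->0 ok]
  19: obs=y cand={2,3} pick 2 [0->2 ok]
  20: obs=x cand={0,1} pick 1 [2->1 ok]
  21: obs=y cand={2,3} pick 2 [1->2 ok]
  22: obs=y cand={2,3} pick 3 [2->3 ok]
  23: obs=x cand={0,1} pick 1 [3->1 ok]
  24: obs=x cand={0,1} pick 0 [1->0 ok]
  25: obs=x cand={0,1} pick 0 [0->0 ok]
  26: obs=x cand={0,1} pick 0 [0->0 ok]
  27: obs=y cand={2,3} pick 3 [0->3 ok]
  28: obs=y cand={2,3} pick 3 [3->3 ok]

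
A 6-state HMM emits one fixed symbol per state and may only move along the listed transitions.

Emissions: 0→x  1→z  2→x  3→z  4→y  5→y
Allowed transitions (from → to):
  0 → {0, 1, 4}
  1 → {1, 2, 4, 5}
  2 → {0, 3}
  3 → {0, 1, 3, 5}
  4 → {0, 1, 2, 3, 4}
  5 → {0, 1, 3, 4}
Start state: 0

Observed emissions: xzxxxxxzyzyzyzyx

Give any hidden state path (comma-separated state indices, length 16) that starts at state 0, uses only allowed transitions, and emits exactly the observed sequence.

  0: obs=x cand={0,2} pick 0 [start]
  1: obs=z cand={1,3} pick 1 [0->1 ok]
  2: obs=x cand={0,2} pick 2 [1->2 ok]
  3: obs=x cand={0,2} pick 0 [2->0 ok]
  4: obs=x cand={0,2} pick 0 [0->0 ok]
  5: obs=x cand={0,2} pick 0 [0->0 ok]
  6: obs=x cand={0,2} pick 0 [0->0 ok]
  7: obs=z cand={1,3} pick 1 [0->1 ok]
  8: obs=y cand={4,5} pick 5 [1->5 ok]
  9: obs=z cand={1,3} pick 1 [5->1 ok]
  10: obs=y cand={4,5} pick 5 [1->5 ok]
  11: obs=z cand={1,3} pick 3 [5->3 ok]
  12: obs=y cand={4,5} pick 5 [3->5 ok]
  13: obs=z cand={1,3} pick 1 [5->1 ok]
  14: obs=y cand={4,5} pick 4 [1->4 ok]
  15: obs=x cand={0,2} pick 0 [4->0 ok]

0,1,2,0,0,0,0,1,5,1,5,3,5,1,4,0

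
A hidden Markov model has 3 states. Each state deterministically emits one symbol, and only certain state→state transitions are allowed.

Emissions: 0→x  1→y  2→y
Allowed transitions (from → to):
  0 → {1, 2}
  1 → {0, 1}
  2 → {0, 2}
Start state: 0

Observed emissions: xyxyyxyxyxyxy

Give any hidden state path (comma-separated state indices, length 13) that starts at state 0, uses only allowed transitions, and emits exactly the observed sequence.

0,2,0,2,2,0,1,0,1,0,1,0,2

  t0 'x' -> {0}, take 0 (start)
  t1 'y' -> {1,2}, take 2 (0->2 ok)
  t2 'x' -> {0}, take 0 (2->0 ok)
  t3 'y' -> {1,2}, take 2 (0->2 ok)
  t4 'y' -> {1,2}, take 2 (2->2 ok)
  t5 'x' -> {0}, take 0 (2->0 ok)
  t6 'y' -> {1,2}, take 1 (0->1 ok)
  t7 'x' -> {0}, take 0 (1->0 ok)
  t8 'y' -> {1,2}, take 1 (0->1 ok)
  t9 'x' -> {0}, take 0 (1->0 ok)
  t10 'y' -> {1,2}, take 1 (0->1 ok)
  t11 'x' -> {0}, take 0 (1->0 ok)
  t12 'y' -> {1,2}, take 2 (0->2 ok)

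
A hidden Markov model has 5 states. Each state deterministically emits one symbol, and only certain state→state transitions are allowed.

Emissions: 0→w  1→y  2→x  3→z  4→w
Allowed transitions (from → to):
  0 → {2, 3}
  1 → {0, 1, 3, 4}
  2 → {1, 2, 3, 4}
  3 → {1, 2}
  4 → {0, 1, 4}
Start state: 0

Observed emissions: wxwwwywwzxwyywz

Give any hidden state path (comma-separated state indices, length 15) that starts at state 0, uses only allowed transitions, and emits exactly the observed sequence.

  pos 0: w in {0,4}, choose 0; start
  pos 1: x in {2}, choose 2; 0->2 ok
  pos 2: w in {0,4}, choose 4; 2->4 ok
  pos 3: w in {0,4}, choose 4; 4->4 ok
  pos 4: w in {0,4}, choose 4; 4->4 ok
  pos 5: y in {1}, choose 1; 4->1 ok
  pos 6: w in {0,4}, choose 4; 1->4 ok
  pos 7: w in {0,4}, choose 0; 4->0 ok
  pos 8: z in {3}, choose 3; 0->3 ok
  pos 9: x in {2}, choose 2; 3->2 ok
  pos 10: w in {0,4}, choose 4; 2->4 ok
  pos 11: y in {1}, choose 1; 4->1 ok
  pos 12: y in {1}, choose 1; 1->1 ok
  pos 13: w in {0,4}, choose 0; 1->0 ok
  pos 14: z in {3}, choose 3; 0->3 ok

0,2,4,4,4,1,4,0,3,2,4,1,1,0,3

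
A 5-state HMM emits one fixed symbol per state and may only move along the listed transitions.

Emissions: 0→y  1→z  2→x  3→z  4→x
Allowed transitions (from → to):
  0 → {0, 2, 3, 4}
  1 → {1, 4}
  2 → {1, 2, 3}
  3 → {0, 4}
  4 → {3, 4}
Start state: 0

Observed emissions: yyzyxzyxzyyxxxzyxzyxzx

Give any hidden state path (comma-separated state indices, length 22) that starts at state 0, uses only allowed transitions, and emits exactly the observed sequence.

0,0,3,0,4,3,0,2,3,0,0,4,4,4,3,0,2,3,0,4,3,4

  0: obs=y cand={0} pick 0 [start]
  1: obs=y cand={0} pick 0 [0->0 ok]
  2: obs=z cand={1,3} pick 3 [0->3 ok]
  3: obs=y cand={0} pick 0 [3->0 ok]
  4: obs=x cand={2,4} pick 4 [0->4 ok]
  5: obs=z cand={1,3} pick 3 [4->3 ok]
  6: obs=y cand={0} pick 0 [3->0 ok]
  7: obs=x cand={2,4} pick 2 [0->2 ok]
  8: obs=z cand={1,3} pick 3 [2->3 ok]
  9: obs=y cand={0} pick 0 [3->0 ok]
  10: obs=y cand={0} pick 0 [0->0 ok]
  11: obs=x cand={2,4} pick 4 [0->4 ok]
  12: obs=x cand={2,4} pick 4 [4->4 ok]
  13: obs=x cand={2,4} pick 4 [4->4 ok]
  14: obs=z cand={1,3} pick 3 [4->3 ok]
  15: obs=y cand={0} pick 0 [3->0 ok]
  16: obs=x cand={2,4} pick 2 [0->2 ok]
  17: obs=z cand={1,3} pick 3 [2->3 ok]
  18: obs=y cand={0} pick 0 [3->0 ok]
  19: obs=x cand={2,4} pick 4 [0->4 ok]
  20: obs=z cand={1,3} pick 3 [4->3 ok]
  21: obs=x cand={2,4} pick 4 [3->4 ok]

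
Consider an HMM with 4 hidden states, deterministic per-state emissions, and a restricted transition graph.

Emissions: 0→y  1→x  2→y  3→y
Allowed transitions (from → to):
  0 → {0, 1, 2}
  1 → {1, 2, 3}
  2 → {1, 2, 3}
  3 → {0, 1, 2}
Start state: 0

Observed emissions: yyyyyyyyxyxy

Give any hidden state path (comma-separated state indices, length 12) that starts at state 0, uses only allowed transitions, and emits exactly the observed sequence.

0,2,3,2,2,2,3,0,1,2,1,2

  t0 'y' -> {0,2,3}, take 0 (start)
  t1 'y' -> {0,2,3}, take 2 (0->2 ok)
  t2 'y' -> {0,2,3}, take 3 (2->3 ok)
  t3 'y' -> {0,2,3}, take 2 (3->2 ok)
  t4 'y' -> {0,2,3}, take 2 (2->2 ok)
  t5 'y' -> {0,2,3}, take 2 (2->2 ok)
  t6 'y' -> {0,2,3}, take 3 (2->3 ok)
  t7 'y' -> {0,2,3}, take 0 (3->0 ok)
  t8 'x' -> {1}, take 1 (0->1 ok)
  t9 'y' -> {0,2,3}, take 2 (1->2 ok)
  t10 'x' -> {1}, take 1 (2->1 ok)
  t11 'y' -> {0,2,3}, take 2 (1->2 ok)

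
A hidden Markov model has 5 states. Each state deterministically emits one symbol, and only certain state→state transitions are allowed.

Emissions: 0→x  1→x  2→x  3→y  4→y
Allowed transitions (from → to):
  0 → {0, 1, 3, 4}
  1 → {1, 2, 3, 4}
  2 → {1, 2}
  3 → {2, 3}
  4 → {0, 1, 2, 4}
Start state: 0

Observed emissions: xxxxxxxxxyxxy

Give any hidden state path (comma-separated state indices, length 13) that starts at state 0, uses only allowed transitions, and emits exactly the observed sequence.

0,1,2,2,2,1,2,2,1,4,0,0,3

  [0] x  {0,1,2}  => 0  start
  [1] x  {0,1,2}  => 1  0->1 ok
  [2] x  {0,1,2}  => 2  1->2 ok
  [3] x  {0,1,2}  => 2  2->2 ok
  [4] x  {0,1,2}  => 2  2->2 ok
  [5] x  {0,1,2}  => 1  2->1 ok
  [6] x  {0,1,2}  => 2  1->2 ok
  [7] x  {0,1,2}  => 2  2->2 ok
  [8] x  {0,1,2}  => 1  2->1 ok
  [9] y  {3,4}  => 4  1->4 ok
  [10] x  {0,1,2}  => 0  4->0 ok
  [11] x  {0,1,2}  => 0  0->0 ok
  [12] y  {3,4}  => 3  0->3 ok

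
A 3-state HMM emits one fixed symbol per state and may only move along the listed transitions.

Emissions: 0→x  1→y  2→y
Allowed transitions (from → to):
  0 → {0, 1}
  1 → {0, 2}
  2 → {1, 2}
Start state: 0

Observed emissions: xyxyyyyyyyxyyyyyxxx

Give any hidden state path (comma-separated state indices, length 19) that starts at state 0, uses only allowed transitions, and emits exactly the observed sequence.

  t0 'x' -> {0}, take 0 (start)
  t1 'y' -> {1,2}, take 1 (0->1 ok)
  t2 'x' -> {0}, take 0 (1->0 ok)
  t3 'y' -> {1,2}, take 1 (0->1 ok)
  t4 'y' -> {1,2}, take 2 (1->2 ok)
  t5 'y' -> {1,2}, take 2 (2->2 ok)
  t6 'y' -> {1,2}, take 2 (2->2 ok)
  t7 'y' -> {1,2}, take 2 (2->2 ok)
  t8 'y' -> {1,2}, take 2 (2->2 ok)
  t9 'y' -> {1,2}, take 1 (2->1 ok)
  t10 'x' -> {0}, take 0 (1->0 ok)
  t11 'y' -> {1,2}, take 1 (0->1 ok)
  t12 'y' -> {1,2}, take 2 (1->2 ok)
  t13 'y' -> {1,2}, take 1 (2->1 ok)
  t14 'y' -> {1,2}, take 2 (1->2 ok)
  t15 'y' -> {1,2}, take 1 (2->1 ok)
  t16 'x' -> {0}, take 0 (1->0 ok)
  t17 'x' -> {0}, take 0 (0->0 ok)
  t18 'x' -> {0}, take 0 (0->0 ok)

0,1,0,1,2,2,2,2,2,1,0,1,2,1,2,1,0,0,0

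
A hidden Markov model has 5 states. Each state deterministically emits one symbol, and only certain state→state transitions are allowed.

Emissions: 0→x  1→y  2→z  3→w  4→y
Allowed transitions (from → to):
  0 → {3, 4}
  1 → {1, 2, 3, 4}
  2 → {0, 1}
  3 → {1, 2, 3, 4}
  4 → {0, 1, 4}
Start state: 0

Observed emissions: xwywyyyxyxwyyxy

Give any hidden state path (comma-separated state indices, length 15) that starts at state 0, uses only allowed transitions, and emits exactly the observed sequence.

  0: obs=x cand={0} pick 0 [start]
  1: obs=w cand={3} pick 3 [0->3 ok]
  2: obs=y cand={1,4} pick 1 [3->1 ok]
  3: obs=w cand={3} pick 3 [1->3 ok]
  4: obs=y cand={1,4} pick 4 [3->4 ok]
  5: obs=y cand={1,4} pick 1 [4->1 ok]
  6: obs=y cand={1,4} pick 4 [1->4 ok]
  7: obs=x cand={0} pick 0 [4->0 ok]
  8: obs=y cand={1,4} pick 4 [0->4 ok]
  9: obs=x cand={0} pick 0 [4->0 ok]
  10: obs=w cand={3} pick 3 [0->3 ok]
  11: obs=y cand={1,4} pick 1 [3->1 ok]
  12: obs=y cand={1,4} pick 4 [1->4 ok]
  13: obs=x cand={0} pick 0 [4->0 ok]
  14: obs=y cand={1,4} pick 4 [0->4 ok]

0,3,1,3,4,1,4,0,4,0,3,1,4,0,4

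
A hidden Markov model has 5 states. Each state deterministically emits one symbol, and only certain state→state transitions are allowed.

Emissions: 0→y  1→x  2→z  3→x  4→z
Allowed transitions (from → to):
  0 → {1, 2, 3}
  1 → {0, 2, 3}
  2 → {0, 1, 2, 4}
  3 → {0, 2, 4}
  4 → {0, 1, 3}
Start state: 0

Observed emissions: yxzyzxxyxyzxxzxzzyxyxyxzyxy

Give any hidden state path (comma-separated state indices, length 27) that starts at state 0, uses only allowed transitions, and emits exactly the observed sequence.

0,3,2,0,2,1,3,0,1,0,2,1,3,4,1,2,2,0,1,0,3,0,1,2,0,1,0

  pos 0: y in {0}, choose 0; start
  pos 1: x in {1,3}, choose 3; 0->3 ok
  pos 2: z in {2,4}, choose 2; 3->2 ok
  pos 3: y in {0}, choose 0; 2->0 ok
  pos 4: z in {2,4}, choose 2; 0->2 ok
  pos 5: x in {1,3}, choose 1; 2->1 ok
  pos 6: x in {1,3}, choose 3; 1->3 ok
  pos 7: y in {0}, choose 0; 3->0 ok
  pos 8: x in {1,3}, choose 1; 0->1 ok
  pos 9: y in {0}, choose 0; 1->0 ok
  pos 10: z in {2,4}, choose 2; 0->2 ok
  pos 11: x in {1,3}, choose 1; 2->1 ok
  pos 12: x in {1,3}, choose 3; 1->3 ok
  pos 13: z in {2,4}, choose 4; 3->4 ok
  pos 14: x in {1,3}, choose 1; 4->1 ok
  pos 15: z in {2,4}, choose 2; 1->2 ok
  pos 16: z in {2,4}, choose 2; 2->2 ok
  pos 17: y in {0}, choose 0; 2->0 ok
  pos 18: x in {1,3}, choose 1; 0->1 ok
  pos 19: y in {0}, choose 0; 1->0 ok
  pos 20: x in {1,3}, choose 3; 0->3 ok
  pos 21: y in {0}, choose 0; 3->0 ok
  pos 22: x in {1,3}, choose 1; 0->1 ok
  pos 23: z in {2,4}, choose 2; 1->2 ok
  pos 24: y in {0}, choose 0; 2->0 ok
  pos 25: x in {1,3}, choose 1; 0->1 ok
  pos 26: y in {0}, choose 0; 1->0 ok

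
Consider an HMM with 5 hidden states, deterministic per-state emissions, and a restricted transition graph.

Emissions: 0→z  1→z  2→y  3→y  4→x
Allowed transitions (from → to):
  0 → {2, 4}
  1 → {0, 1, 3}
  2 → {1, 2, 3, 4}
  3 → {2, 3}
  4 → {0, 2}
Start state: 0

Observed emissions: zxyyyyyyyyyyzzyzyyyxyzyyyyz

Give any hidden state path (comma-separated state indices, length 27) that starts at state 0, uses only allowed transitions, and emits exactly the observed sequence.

0,4,2,2,3,3,3,3,3,3,3,2,1,0,2,1,3,2,2,4,2,1,3,2,3,2,1

  t0 'z' -> {0,1}, take 0 (start)
  t1 'x' -> {4}, take 4 (0->4 ok)
  t2 'y' -> {2,3}, take 2 (4->2 ok)
  t3 'y' -> {2,3}, take 2 (2->2 ok)
  t4 'y' -> {2,3}, take 3 (2->3 ok)
  t5 'y' -> {2,3}, take 3 (3->3 ok)
  t6 'y' -> {2,3}, take 3 (3->3 ok)
  t7 'y' -> {2,3}, take 3 (3->3 ok)
  t8 'y' -> {2,3}, take 3 (3->3 ok)
  t9 'y' -> {2,3}, take 3 (3->3 ok)
  t10 'y' -> {2,3}, take 3 (3->3 ok)
  t11 'y' -> {2,3}, take 2 (3->2 ok)
  t12 'z' -> {0,1}, take 1 (2->1 ok)
  t13 'z' -> {0,1}, take 0 (1->0 ok)
  t14 'y' -> {2,3}, take 2 (0->2 ok)
  t15 'z' -> {0,1}, take 1 (2->1 ok)
  t16 'y' -> {2,3}, take 3 (1->3 ok)
  t17 'y' -> {2,3}, take 2 (3->2 ok)
  t18 'y' -> {2,3}, take 2 (2->2 ok)
  t19 'x' -> {4}, take 4 (2->4 ok)
  t20 'y' -> {2,3}, take 2 (4->2 ok)
  t21 'z' -> {0,1}, take 1 (2->1 ok)
  t22 'y' -> {2,3}, take 3 (1->3 ok)
  t23 'y' -> {2,3}, take 2 (3->2 ok)
  t24 'y' -> {2,3}, take 3 (2->3 ok)
  t25 'y' -> {2,3}, take 2 (3->2 ok)
  t26 'z' -> {0,1}, take 1 (2->1 ok)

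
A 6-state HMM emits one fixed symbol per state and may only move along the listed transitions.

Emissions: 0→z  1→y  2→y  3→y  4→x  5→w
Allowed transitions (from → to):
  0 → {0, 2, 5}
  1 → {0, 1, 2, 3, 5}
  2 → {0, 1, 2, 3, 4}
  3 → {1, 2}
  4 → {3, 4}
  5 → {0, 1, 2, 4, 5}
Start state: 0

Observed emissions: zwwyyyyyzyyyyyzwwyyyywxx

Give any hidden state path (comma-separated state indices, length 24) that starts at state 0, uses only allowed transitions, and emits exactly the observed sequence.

  t0 'z' -> {0}, take 0 (start)
  t1 'w' -> {5}, take 5 (0->5 ok)
  t2 'w' -> {5}, take 5 (5->5 ok)
  t3 'y' -> {1,2,3}, take 2 (5->2 ok)
  t4 'y' -> {1,2,3}, take 2 (2->2 ok)
  t5 'y' -> {1,2,3}, take 2 (2->2 ok)
  t6 'y' -> {1,2,3}, take 3 (2->3 ok)
  t7 'y' -> {1,2,3}, take 1 (3->1 ok)
  t8 'z' -> {0}, take 0 (1->0 ok)
  t9 'y' -> {1,2,3}, take 2 (0->2 ok)
  t10 'y' -> {1,2,3}, take 3 (2->3 ok)
  t11 'y' -> {1,2,3}, take 2 (3->2 ok)
  t12 'y' -> {1,2,3}, take 3 (2->3 ok)
  t13 'y' -> {1,2,3}, take 1 (3->1 ok)
  t14 'z' -> {0}, take 0 (1->0 ok)
  t15 'w' -> {5}, take 5 (0->5 ok)
  t16 'w' -> {5}, take 5 (5->5 ok)
  t17 'y' -> {1,2,3}, take 1 (5->1 ok)
  t18 'y' -> {1,2,3}, take 1 (1->1 ok)
  t19 'y' -> {1,2,3}, take 3 (1->3 ok)
  t20 'y' -> {1,2,3}, take 1 (3->1 ok)
  t21 'w' -> {5}, take 5 (1->5 ok)
  t22 'x' -> {4}, take 4 (5->4 ok)
  t23 'x' -> {4}, take 4 (4->4 ok)

0,5,5,2,2,2,3,1,0,2,3,2,3,1,0,5,5,1,1,3,1,5,4,4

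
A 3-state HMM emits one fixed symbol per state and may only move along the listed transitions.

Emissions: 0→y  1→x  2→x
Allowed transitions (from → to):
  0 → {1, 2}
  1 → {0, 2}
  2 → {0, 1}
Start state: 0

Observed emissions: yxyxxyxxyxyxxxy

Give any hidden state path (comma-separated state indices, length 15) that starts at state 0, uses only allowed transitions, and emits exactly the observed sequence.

0,1,0,2,1,0,2,1,0,1,0,1,2,1,0

  pos 0: y in {0}, choose 0; start
  pos 1: x in {1,2}, choose 1; 0->1 ok
  pos 2: y in {0}, choose 0; 1->0 ok
  pos 3: x in {1,2}, choose 2; 0->2 ok
  pos 4: x in {1,2}, choose 1; 2->1 ok
  pos 5: y in {0}, choose 0; 1->0 ok
  pos 6: x in {1,2}, choose 2; 0->2 ok
  pos 7: x in {1,2}, choose 1; 2->1 ok
  pos 8: y in {0}, choose 0; 1->0 ok
  pos 9: x in {1,2}, choose 1; 0->1 ok
  pos 10: y in {0}, choose 0; 1->0 ok
  pos 11: x in {1,2}, choose 1; 0->1 ok
  pos 12: x in {1,2}, choose 2; 1->2 ok
  pos 13: x in {1,2}, choose 1; 2->1 ok
  pos 14: y in {0}, choose 0; 1->0 ok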